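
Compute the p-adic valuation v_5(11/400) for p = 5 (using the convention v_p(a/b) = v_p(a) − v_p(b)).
v_5(11/400) = -2

Factor powers of 5 from the numerator and denominator of the reduced fraction: 11 = 5^0 · 11 and 400 = 5^2 · 16. Apply v_p(a/b) = v_p(a) − v_p(b): v_5(11/400) = 0 − 2 = -2.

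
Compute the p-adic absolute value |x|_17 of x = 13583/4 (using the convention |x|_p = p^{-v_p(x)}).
|13583/4|_17 = 1/289

Step 1 — compute v_17(x) by factoring powers of 17 out of the numerator and denominator: v_17(13583/4) = 2. Step 2 — apply |x|_p = p^{-v_p(x)} = 17^{-2} = 1/289.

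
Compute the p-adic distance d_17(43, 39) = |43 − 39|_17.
d_17(43, 39) = 1

Step 1 — x − y = 43 − 39 = 4. Step 2 — v_17(4) = 0 (factor: 4 = (17^0 · 4); the sign does not affect v_p). Step 3 — |x − y|_17 = 17^{0} = 1.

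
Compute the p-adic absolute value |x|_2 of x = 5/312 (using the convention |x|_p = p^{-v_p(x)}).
|5/312|_2 = 8

Step 1 — compute v_2(x) by factoring powers of 2 out of the numerator and denominator: v_2(5/312) = -3. Step 2 — apply |x|_p = p^{-v_p(x)} = 2^{3} = 8.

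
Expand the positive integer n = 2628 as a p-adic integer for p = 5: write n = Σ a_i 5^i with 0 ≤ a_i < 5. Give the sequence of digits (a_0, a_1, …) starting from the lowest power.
(a_0, a_1, …) = (3, 0, 0, 1, 4)

Repeated division by 5 gives the digits low-to-high: 2628 = 3 + 1·5^3 + 4·5^4. Digit sequence: (3, 0, 0, 1, 4).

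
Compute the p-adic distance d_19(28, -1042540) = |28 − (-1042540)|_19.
d_19(28, -1042540) = 1/130321

Step 1 — x − y = 28 − (-1042540) = 1042568. Step 2 — v_19(1042568) = 4 (factor: 1042568 = (19^4 · 8); the sign does not affect v_p). Step 3 — |x − y|_19 = 19^{-4} = 1/130321.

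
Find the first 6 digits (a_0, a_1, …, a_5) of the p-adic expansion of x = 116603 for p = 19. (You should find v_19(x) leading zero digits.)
(a_0, …, a_5) = (0, 0, 0, 17, 0, 0)

v_19(116603) = 3, so a_0 = ... = a_2 = 0. Factor out: x = 19^3 · u with u = 17 a unit in ℤ_19. Expand u iteratively via a_{v+i} = u_i mod 19, u_{i+1} = (u_i − a_{v+i})/19:
  u_0 = 17;  a_3 = 17;  u_1 = (u_0 − 17)/19 = 0
  u_1 = 0;  a_4 = 0;  u_2 = (u_1 − 0)/19 = 0
  u_2 = 0;  a_5 = 0;  u_3 = (u_2 − 0)/19 = 0
Digits: (0, 0, 0, 17, 0, 0).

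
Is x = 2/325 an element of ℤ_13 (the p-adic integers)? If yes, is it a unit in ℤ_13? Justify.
x ∉ ℤ_13 (v_13(x) = -1 < 0)

ℤ_13 = {x ∈ ℚ_13 : v_13(x) ≥ 0} and ℤ_13^× = {x ∈ ℤ_13 : v_13(x) = 0}. Here v_13(2/325) = v_13(num) − v_13(den) = -1; compare against these criteria.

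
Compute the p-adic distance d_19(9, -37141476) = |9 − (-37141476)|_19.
d_19(9, -37141476) = 1/2476099

Step 1 — x − y = 9 − (-37141476) = 37141485. Step 2 — v_19(37141485) = 5 (factor: 37141485 = (19^5 · 15); the sign does not affect v_p). Step 3 — |x − y|_19 = 19^{-5} = 1/2476099.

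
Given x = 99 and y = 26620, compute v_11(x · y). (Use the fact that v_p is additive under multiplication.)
v_11(2635380) = 4

v_p(x) = 1 (factor: 99 = 11^1 · 9); v_p(y) = 3 (factor: 26620 = 11^3 · 20). Additivity: v_p(xy) = v_p(x) + v_p(y) = 1 + 3 = 4. (Direct check: xy = 2635380 = 11^4 · (180).)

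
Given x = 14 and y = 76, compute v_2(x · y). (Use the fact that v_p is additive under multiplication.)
v_2(1064) = 3

v_p(x) = 1 (factor: 14 = 2^1 · 7); v_p(y) = 2 (factor: 76 = 2^2 · 19). Additivity: v_p(xy) = v_p(x) + v_p(y) = 1 + 2 = 3. (Direct check: xy = 1064 = 2^3 · (133).)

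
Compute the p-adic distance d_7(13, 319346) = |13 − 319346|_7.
d_7(13, 319346) = 1/16807

Step 1 — x − y = 13 − 319346 = -319333. Step 2 — v_7(-319333) = 5 (factor: -319333 = −(7^5 · 19); the sign does not affect v_p). Step 3 — |x − y|_7 = 7^{-5} = 1/16807.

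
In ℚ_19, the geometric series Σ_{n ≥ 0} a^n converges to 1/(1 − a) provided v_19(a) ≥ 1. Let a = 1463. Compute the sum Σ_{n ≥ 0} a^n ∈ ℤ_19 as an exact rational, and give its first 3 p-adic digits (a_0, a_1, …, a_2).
Σ a^n = 1/(1 − a) = -1/1462;  first 3 digits = (1, 1, 5)

v_19(a) = 1 ≥ 1, so the series converges in ℤ_19 to 1/(1 − a) = 1/(1 − 1463) = -1/1462. Expand this rational in ℤ_19: compute digits iteratively via d_i = x_i mod 19, x_{i+1} = (x_i − d_i)/19. The first 3 digits are (1, 1, 5).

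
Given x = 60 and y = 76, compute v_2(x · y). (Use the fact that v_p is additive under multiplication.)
v_2(4560) = 4

v_p(x) = 2 (factor: 60 = 2^2 · 15); v_p(y) = 2 (factor: 76 = 2^2 · 19). Additivity: v_p(xy) = v_p(x) + v_p(y) = 2 + 2 = 4. (Direct check: xy = 4560 = 2^4 · (285).)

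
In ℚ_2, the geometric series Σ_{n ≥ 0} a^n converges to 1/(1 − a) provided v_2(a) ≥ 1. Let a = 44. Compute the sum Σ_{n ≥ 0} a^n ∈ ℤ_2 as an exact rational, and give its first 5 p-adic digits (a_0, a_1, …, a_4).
Σ a^n = 1/(1 − a) = -1/43;  first 5 digits = (1, 0, 1, 1, 1)

v_2(a) = 2 ≥ 1, so the series converges in ℤ_2 to 1/(1 − a) = 1/(1 − 44) = -1/43. Expand this rational in ℤ_2: compute digits iteratively via d_i = x_i mod 2, x_{i+1} = (x_i − d_i)/2. The first 5 digits are (1, 0, 1, 1, 1).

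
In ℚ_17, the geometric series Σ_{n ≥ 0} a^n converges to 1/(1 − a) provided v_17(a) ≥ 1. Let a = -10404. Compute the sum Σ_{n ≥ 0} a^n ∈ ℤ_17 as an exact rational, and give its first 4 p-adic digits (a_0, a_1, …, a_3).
Σ a^n = 1/(1 − a) = 1/10405;  first 4 digits = (1, 0, 15, 14)

v_17(a) = 2 ≥ 1, so the series converges in ℤ_17 to 1/(1 − a) = 1/(1 − (-10404)) = 1/10405. Expand this rational in ℤ_17: compute digits iteratively via d_i = x_i mod 17, x_{i+1} = (x_i − d_i)/17. The first 4 digits are (1, 0, 15, 14).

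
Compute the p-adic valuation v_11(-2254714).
v_11(-2254714) = 5

v_11(n) is the largest exponent k such that 11^k divides n. Factor out: -2254714 = -11^5 · 14. (Sign doesn't affect v_p.) So v_11(-2254714) = 5.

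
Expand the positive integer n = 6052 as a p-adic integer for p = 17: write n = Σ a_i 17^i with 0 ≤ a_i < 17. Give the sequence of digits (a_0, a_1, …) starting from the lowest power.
(a_0, a_1, …) = (0, 16, 3, 1)

Repeated division by 17 gives the digits low-to-high: 6052 = 16·17^1 + 3·17^2 + 1·17^3. Digit sequence: (0, 16, 3, 1).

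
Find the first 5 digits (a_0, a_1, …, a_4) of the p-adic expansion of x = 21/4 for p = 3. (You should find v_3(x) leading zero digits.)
(a_0, …, a_4) = (0, 1, 1, 2, 0)

v_3(21/4) = 1, so a_0 = ... = a_0 = 0. Factor out: x = 3^1 · u with u = 7/4 a unit in ℤ_3. Expand u iteratively via a_{v+i} = u_i mod 3, u_{i+1} = (u_i − a_{v+i})/3:
  u_0 = 7/4;  a_1 = 1;  u_1 = (u_0 − 1)/3 = 1/4
  u_1 = 1/4;  a_2 = 1;  u_2 = (u_1 − 1)/3 = -1/4
  u_2 = -1/4;  a_3 = 2;  u_3 = (u_2 − 2)/3 = -3/4
  u_3 = -3/4;  a_4 = 0;  u_4 = (u_3 − 0)/3 = -1/4
Digits: (0, 1, 1, 2, 0).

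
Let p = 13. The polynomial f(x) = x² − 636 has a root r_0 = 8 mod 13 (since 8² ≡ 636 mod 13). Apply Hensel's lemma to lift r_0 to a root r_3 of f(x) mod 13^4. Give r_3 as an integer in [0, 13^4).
r_3 = 7353 (mod 28561)

Hensel's recurrence: r_{i+1} = r_i − f(r_i)·(f′(r_i))^{-1} mod 13^{i+2}, with f′(x) = 2x. Iterate:
  r_0 = 8 (mod 13)
  r_1 = 86 (mod 169)
  r_2 = 762 (mod 2197)
  r_3 = 7353 (mod 28561)
Final: r_3 = 7353, and one checks f(r_3) ≡ 0 mod 13^4.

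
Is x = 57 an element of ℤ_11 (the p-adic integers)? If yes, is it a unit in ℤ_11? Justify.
x ∈ ℤ_11^× (unit); v_11(x) = 0

ℤ_11 = {x ∈ ℚ_11 : v_11(x) ≥ 0} and ℤ_11^× = {x ∈ ℤ_11 : v_11(x) = 0}. Here v_11(57) = v_11(num) − v_11(den) = 0; compare against these criteria.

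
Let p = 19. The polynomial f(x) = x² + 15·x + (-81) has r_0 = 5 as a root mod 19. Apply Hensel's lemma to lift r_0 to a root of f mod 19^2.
r_1 = 62 (mod 361)

Hensel: r_{i+1} = r_i − f(r_i)·(f′(r_i))^{-1} mod 19^{i+2}, f′(x) = 2x + 15. Iterate:
  r_0 = 5 (mod 19)
  r_1 = 62 (mod 361)
Final: r = 62 satisfies f(r) ≡ 0 mod 19^2.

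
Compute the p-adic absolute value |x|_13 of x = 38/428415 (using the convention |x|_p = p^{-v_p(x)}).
|38/428415|_13 = 28561

Step 1 — compute v_13(x) by factoring powers of 13 out of the numerator and denominator: v_13(38/428415) = -4. Step 2 — apply |x|_p = p^{-v_p(x)} = 13^{4} = 28561.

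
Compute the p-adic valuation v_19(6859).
v_19(6859) = 3

v_19(n) is the largest exponent k such that 19^k divides n. Factor out: 6859 = 19^3 · 1. (Sign doesn't affect v_p.) So v_19(6859) = 3.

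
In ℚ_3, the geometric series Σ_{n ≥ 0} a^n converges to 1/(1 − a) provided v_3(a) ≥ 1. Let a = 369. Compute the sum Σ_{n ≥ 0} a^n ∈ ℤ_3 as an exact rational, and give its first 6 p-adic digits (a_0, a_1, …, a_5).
Σ a^n = 1/(1 − a) = -1/368;  first 6 digits = (1, 0, 2, 1, 2, 0)

v_3(a) = 2 ≥ 1, so the series converges in ℤ_3 to 1/(1 − a) = 1/(1 − 369) = -1/368. Expand this rational in ℤ_3: compute digits iteratively via d_i = x_i mod 3, x_{i+1} = (x_i − d_i)/3. The first 6 digits are (1, 0, 2, 1, 2, 0).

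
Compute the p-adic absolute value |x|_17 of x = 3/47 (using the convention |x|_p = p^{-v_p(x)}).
|3/47|_17 = 1

Step 1 — compute v_17(x) by factoring powers of 17 out of the numerator and denominator: v_17(3/47) = 0. Step 2 — apply |x|_p = p^{-v_p(x)} = 17^{0} = 1.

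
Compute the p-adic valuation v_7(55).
v_7(55) = 0

v_7(n) is the largest exponent k such that 7^k divides n. Factor out: 55 = 7^0 · 55. (Sign doesn't affect v_p.) So v_7(55) = 0.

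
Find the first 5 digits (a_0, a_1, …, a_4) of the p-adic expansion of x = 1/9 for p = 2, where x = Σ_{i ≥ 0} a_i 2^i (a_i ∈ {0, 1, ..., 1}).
(a_0, …, a_4) = (1, 0, 0, 1, 1)

v_2(1/9) = 0 (numerator and denominator both coprime to 2), so x ∈ ℤ_2^×. Compute digits iteratively via a_i = x_i mod 2, x_{i+1} = (x_i − a_i)/2, with x_0 = x:
  x_0 = 1/9;  a_0 = 1;  x_1 = (x_0 − 1)/2 = -4/9
  x_1 = -4/9;  a_1 = 0;  x_2 = (x_1 − 0)/2 = -2/9
  x_2 = -2/9;  a_2 = 0;  x_3 = (x_2 − 0)/2 = -1/9
  x_3 = -1/9;  a_3 = 1;  x_4 = (x_3 − 1)/2 = -5/9
  x_4 = -5/9;  a_4 = 1;  x_5 = (x_4 − 1)/2 = -7/9
Digits: (1, 0, 0, 1, 1).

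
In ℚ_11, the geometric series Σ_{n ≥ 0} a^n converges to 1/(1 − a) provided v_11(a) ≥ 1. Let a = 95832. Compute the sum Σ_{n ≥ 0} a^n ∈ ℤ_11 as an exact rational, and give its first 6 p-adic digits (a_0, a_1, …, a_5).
Σ a^n = 1/(1 − a) = -1/95831;  first 6 digits = (1, 0, 0, 6, 6, 0)

v_11(a) = 3 ≥ 1, so the series converges in ℤ_11 to 1/(1 − a) = 1/(1 − 95832) = -1/95831. Expand this rational in ℤ_11: compute digits iteratively via d_i = x_i mod 11, x_{i+1} = (x_i − d_i)/11. The first 6 digits are (1, 0, 0, 6, 6, 0).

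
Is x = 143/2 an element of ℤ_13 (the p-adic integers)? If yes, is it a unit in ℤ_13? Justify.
x ∈ ℤ_13 but not a unit; v_13(x) = 1 > 0

ℤ_13 = {x ∈ ℚ_13 : v_13(x) ≥ 0} and ℤ_13^× = {x ∈ ℤ_13 : v_13(x) = 0}. Here v_13(143/2) = v_13(num) − v_13(den) = 1; compare against these criteria.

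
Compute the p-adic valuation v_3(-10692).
v_3(-10692) = 5

v_3(n) is the largest exponent k such that 3^k divides n. Factor out: -10692 = -3^5 · 44. (Sign doesn't affect v_p.) So v_3(-10692) = 5.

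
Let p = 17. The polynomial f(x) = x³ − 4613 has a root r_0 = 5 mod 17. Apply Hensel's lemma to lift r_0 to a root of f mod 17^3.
r_2 = 2504 (mod 4913)

Hensel: r_{i+1} = r_i − f(r_i)/f′(r_i) mod 17^{i+2}, where f′(x) = 3x². Iterate:
  r_0 = 5 (mod 17)
  r_1 = 192 (mod 289)
  r_2 = 2504 (mod 4913)
Final: r = 2504 with f(r) ≡ 0 mod 17^3.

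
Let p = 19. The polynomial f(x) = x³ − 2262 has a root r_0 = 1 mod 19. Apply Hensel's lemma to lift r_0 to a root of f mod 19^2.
r_1 = 153 (mod 361)

Hensel: r_{i+1} = r_i − f(r_i)/f′(r_i) mod 19^{i+2}, where f′(x) = 3x². Iterate:
  r_0 = 1 (mod 19)
  r_1 = 153 (mod 361)
Final: r = 153 with f(r) ≡ 0 mod 19^2.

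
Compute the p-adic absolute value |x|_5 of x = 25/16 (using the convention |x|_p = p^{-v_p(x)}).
|25/16|_5 = 1/25

Step 1 — compute v_5(x) by factoring powers of 5 out of the numerator and denominator: v_5(25/16) = 2. Step 2 — apply |x|_p = p^{-v_p(x)} = 5^{-2} = 1/25.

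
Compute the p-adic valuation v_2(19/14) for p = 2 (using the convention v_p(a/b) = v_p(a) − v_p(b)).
v_2(19/14) = -1

Factor powers of 2 from the numerator and denominator of the reduced fraction: 19 = 2^0 · 19 and 14 = 2^1 · 7. Apply v_p(a/b) = v_p(a) − v_p(b): v_2(19/14) = 0 − 1 = -1.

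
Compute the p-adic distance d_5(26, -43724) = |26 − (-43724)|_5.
d_5(26, -43724) = 1/3125

Step 1 — x − y = 26 − (-43724) = 43750. Step 2 — v_5(43750) = 5 (factor: 43750 = (5^5 · 14); the sign does not affect v_p). Step 3 — |x − y|_5 = 5^{-5} = 1/3125.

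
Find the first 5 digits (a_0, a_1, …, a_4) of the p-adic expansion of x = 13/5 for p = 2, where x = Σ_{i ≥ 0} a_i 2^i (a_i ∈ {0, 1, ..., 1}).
(a_0, …, a_4) = (1, 0, 0, 1, 0)

v_2(13/5) = 0 (numerator and denominator both coprime to 2), so x ∈ ℤ_2^×. Compute digits iteratively via a_i = x_i mod 2, x_{i+1} = (x_i − a_i)/2, with x_0 = x:
  x_0 = 13/5;  a_0 = 1;  x_1 = (x_0 − 1)/2 = 4/5
  x_1 = 4/5;  a_1 = 0;  x_2 = (x_1 − 0)/2 = 2/5
  x_2 = 2/5;  a_2 = 0;  x_3 = (x_2 − 0)/2 = 1/5
  x_3 = 1/5;  a_3 = 1;  x_4 = (x_3 − 1)/2 = -2/5
  x_4 = -2/5;  a_4 = 0;  x_5 = (x_4 − 0)/2 = -1/5
Digits: (1, 0, 0, 1, 0).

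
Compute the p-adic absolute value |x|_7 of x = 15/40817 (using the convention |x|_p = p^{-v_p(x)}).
|15/40817|_7 = 2401

Step 1 — compute v_7(x) by factoring powers of 7 out of the numerator and denominator: v_7(15/40817) = -4. Step 2 — apply |x|_p = p^{-v_p(x)} = 7^{4} = 2401.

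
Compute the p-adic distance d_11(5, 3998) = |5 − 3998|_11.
d_11(5, 3998) = 1/1331

Step 1 — x − y = 5 − 3998 = -3993. Step 2 — v_11(-3993) = 3 (factor: -3993 = −(11^3 · 3); the sign does not affect v_p). Step 3 — |x − y|_11 = 11^{-3} = 1/1331.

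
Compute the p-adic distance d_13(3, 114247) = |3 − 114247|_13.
d_13(3, 114247) = 1/28561

Step 1 — x − y = 3 − 114247 = -114244. Step 2 — v_13(-114244) = 4 (factor: -114244 = −(13^4 · 4); the sign does not affect v_p). Step 3 — |x − y|_13 = 13^{-4} = 1/28561.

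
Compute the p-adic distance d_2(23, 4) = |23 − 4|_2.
d_2(23, 4) = 1

Step 1 — x − y = 23 − 4 = 19. Step 2 — v_2(19) = 0 (factor: 19 = (2^0 · 19); the sign does not affect v_p). Step 3 — |x − y|_2 = 2^{0} = 1.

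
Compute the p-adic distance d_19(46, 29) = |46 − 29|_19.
d_19(46, 29) = 1

Step 1 — x − y = 46 − 29 = 17. Step 2 — v_19(17) = 0 (factor: 17 = (19^0 · 17); the sign does not affect v_p). Step 3 — |x − y|_19 = 19^{0} = 1.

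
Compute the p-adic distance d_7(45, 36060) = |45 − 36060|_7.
d_7(45, 36060) = 1/2401

Step 1 — x − y = 45 − 36060 = -36015. Step 2 — v_7(-36015) = 4 (factor: -36015 = −(7^4 · 15); the sign does not affect v_p). Step 3 — |x − y|_7 = 7^{-4} = 1/2401.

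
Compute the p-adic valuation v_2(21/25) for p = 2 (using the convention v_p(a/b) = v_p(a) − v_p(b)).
v_2(21/25) = 0

Factor powers of 2 from the numerator and denominator of the reduced fraction: 21 = 2^0 · 21 and 25 = 2^0 · 25. Apply v_p(a/b) = v_p(a) − v_p(b): v_2(21/25) = 0 − 0 = 0.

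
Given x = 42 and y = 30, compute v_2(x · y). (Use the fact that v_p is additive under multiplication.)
v_2(1260) = 2

v_p(x) = 1 (factor: 42 = 2^1 · 21); v_p(y) = 1 (factor: 30 = 2^1 · 15). Additivity: v_p(xy) = v_p(x) + v_p(y) = 1 + 1 = 2. (Direct check: xy = 1260 = 2^2 · (315).)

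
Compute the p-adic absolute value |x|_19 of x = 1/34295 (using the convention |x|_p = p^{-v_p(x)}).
|1/34295|_19 = 6859

Step 1 — compute v_19(x) by factoring powers of 19 out of the numerator and denominator: v_19(1/34295) = -3. Step 2 — apply |x|_p = p^{-v_p(x)} = 19^{3} = 6859.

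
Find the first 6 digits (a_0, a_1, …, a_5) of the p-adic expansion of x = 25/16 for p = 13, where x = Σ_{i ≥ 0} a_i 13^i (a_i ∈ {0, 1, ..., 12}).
(a_0, …, a_5) = (4, 12, 8, 5, 2, 12)

v_13(25/16) = 0 (numerator and denominator both coprime to 13), so x ∈ ℤ_13^×. Compute digits iteratively via a_i = x_i mod 13, x_{i+1} = (x_i − a_i)/13, with x_0 = x:
  x_0 = 25/16;  a_0 = 4;  x_1 = (x_0 − 4)/13 = -3/16
  x_1 = -3/16;  a_1 = 12;  x_2 = (x_1 − 12)/13 = -15/16
  x_2 = -15/16;  a_2 = 8;  x_3 = (x_2 − 8)/13 = -11/16
  x_3 = -11/16;  a_3 = 5;  x_4 = (x_3 − 5)/13 = -7/16
  x_4 = -7/16;  a_4 = 2;  x_5 = (x_4 − 2)/13 = -3/16
  x_5 = -3/16;  a_5 = 12;  x_6 = (x_5 − 12)/13 = -15/16
Digits: (4, 12, 8, 5, 2, 12).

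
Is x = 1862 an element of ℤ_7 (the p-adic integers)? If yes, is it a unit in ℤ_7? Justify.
x ∈ ℤ_7 but not a unit; v_7(x) = 2 > 0

ℤ_7 = {x ∈ ℚ_7 : v_7(x) ≥ 0} and ℤ_7^× = {x ∈ ℤ_7 : v_7(x) = 0}. Here v_7(1862) = v_7(num) − v_7(den) = 2; compare against these criteria.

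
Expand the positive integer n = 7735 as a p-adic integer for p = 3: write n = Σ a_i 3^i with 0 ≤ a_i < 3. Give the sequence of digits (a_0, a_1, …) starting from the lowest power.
(a_0, a_1, …) = (1, 1, 1, 1, 2, 1, 1, 0, 1)

Repeated division by 3 gives the digits low-to-high: 7735 = 1 + 1·3^1 + 1·3^2 + 1·3^3 + 2·3^4 + 1·3^5 + 1·3^6 + 1·3^8. Digit sequence: (1, 1, 1, 1, 2, 1, 1, 0, 1).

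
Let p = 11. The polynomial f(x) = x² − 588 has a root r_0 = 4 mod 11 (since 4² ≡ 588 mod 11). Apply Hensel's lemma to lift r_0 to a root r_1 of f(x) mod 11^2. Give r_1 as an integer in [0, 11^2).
r_1 = 15 (mod 121)

Hensel's recurrence: r_{i+1} = r_i − f(r_i)·(f′(r_i))^{-1} mod 11^{i+2}, with f′(x) = 2x. Iterate:
  r_0 = 4 (mod 11)
  r_1 = 15 (mod 121)
Final: r_1 = 15, and one checks f(r_1) ≡ 0 mod 11^2.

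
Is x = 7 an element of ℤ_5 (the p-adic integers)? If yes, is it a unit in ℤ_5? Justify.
x ∈ ℤ_5^× (unit); v_5(x) = 0

ℤ_5 = {x ∈ ℚ_5 : v_5(x) ≥ 0} and ℤ_5^× = {x ∈ ℤ_5 : v_5(x) = 0}. Here v_5(7) = v_5(num) − v_5(den) = 0; compare against these criteria.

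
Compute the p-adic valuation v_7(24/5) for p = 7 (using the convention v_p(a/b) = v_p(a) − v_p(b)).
v_7(24/5) = 0

Factor powers of 7 from the numerator and denominator of the reduced fraction: 24 = 7^0 · 24 and 5 = 7^0 · 5. Apply v_p(a/b) = v_p(a) − v_p(b): v_7(24/5) = 0 − 0 = 0.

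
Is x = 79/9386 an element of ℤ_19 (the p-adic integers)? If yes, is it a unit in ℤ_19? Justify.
x ∉ ℤ_19 (v_19(x) = -2 < 0)

ℤ_19 = {x ∈ ℚ_19 : v_19(x) ≥ 0} and ℤ_19^× = {x ∈ ℤ_19 : v_19(x) = 0}. Here v_19(79/9386) = v_19(num) − v_19(den) = -2; compare against these criteria.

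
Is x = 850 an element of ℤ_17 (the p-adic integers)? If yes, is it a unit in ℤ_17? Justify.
x ∈ ℤ_17 but not a unit; v_17(x) = 1 > 0

ℤ_17 = {x ∈ ℚ_17 : v_17(x) ≥ 0} and ℤ_17^× = {x ∈ ℤ_17 : v_17(x) = 0}. Here v_17(850) = v_17(num) − v_17(den) = 1; compare against these criteria.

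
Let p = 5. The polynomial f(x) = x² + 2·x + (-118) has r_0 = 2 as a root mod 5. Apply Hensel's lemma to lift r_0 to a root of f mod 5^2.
r_1 = 12 (mod 25)

Hensel: r_{i+1} = r_i − f(r_i)·(f′(r_i))^{-1} mod 5^{i+2}, f′(x) = 2x + 2. Iterate:
  r_0 = 2 (mod 5)
  r_1 = 12 (mod 25)
Final: r = 12 satisfies f(r) ≡ 0 mod 5^2.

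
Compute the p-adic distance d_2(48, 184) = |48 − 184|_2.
d_2(48, 184) = 1/8

Step 1 — x − y = 48 − 184 = -136. Step 2 — v_2(-136) = 3 (factor: -136 = −(2^3 · 17); the sign does not affect v_p). Step 3 — |x − y|_2 = 2^{-3} = 1/8.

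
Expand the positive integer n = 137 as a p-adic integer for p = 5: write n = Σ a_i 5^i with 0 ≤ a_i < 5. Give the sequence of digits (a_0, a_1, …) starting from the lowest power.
(a_0, a_1, …) = (2, 2, 0, 1)

Repeated division by 5 gives the digits low-to-high: 137 = 2 + 2·5^1 + 1·5^3. Digit sequence: (2, 2, 0, 1).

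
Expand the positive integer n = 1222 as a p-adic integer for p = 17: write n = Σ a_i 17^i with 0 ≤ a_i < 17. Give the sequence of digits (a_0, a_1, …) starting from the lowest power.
(a_0, a_1, …) = (15, 3, 4)

Repeated division by 17 gives the digits low-to-high: 1222 = 15 + 3·17^1 + 4·17^2. Digit sequence: (15, 3, 4).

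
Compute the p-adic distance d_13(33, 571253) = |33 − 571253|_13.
d_13(33, 571253) = 1/28561

Step 1 — x − y = 33 − 571253 = -571220. Step 2 — v_13(-571220) = 4 (factor: -571220 = −(13^4 · 20); the sign does not affect v_p). Step 3 — |x − y|_13 = 13^{-4} = 1/28561.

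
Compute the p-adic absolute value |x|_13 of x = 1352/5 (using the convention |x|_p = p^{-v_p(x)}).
|1352/5|_13 = 1/169

Step 1 — compute v_13(x) by factoring powers of 13 out of the numerator and denominator: v_13(1352/5) = 2. Step 2 — apply |x|_p = p^{-v_p(x)} = 13^{-2} = 1/169.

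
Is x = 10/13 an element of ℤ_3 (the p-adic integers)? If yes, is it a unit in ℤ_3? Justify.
x ∈ ℤ_3^× (unit); v_3(x) = 0

ℤ_3 = {x ∈ ℚ_3 : v_3(x) ≥ 0} and ℤ_3^× = {x ∈ ℤ_3 : v_3(x) = 0}. Here v_3(10/13) = v_3(num) − v_3(den) = 0; compare against these criteria.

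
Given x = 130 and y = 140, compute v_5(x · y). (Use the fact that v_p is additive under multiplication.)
v_5(18200) = 2

v_p(x) = 1 (factor: 130 = 5^1 · 26); v_p(y) = 1 (factor: 140 = 5^1 · 28). Additivity: v_p(xy) = v_p(x) + v_p(y) = 1 + 1 = 2. (Direct check: xy = 18200 = 5^2 · (728).)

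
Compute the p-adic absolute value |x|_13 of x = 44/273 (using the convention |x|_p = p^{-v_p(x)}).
|44/273|_13 = 13

Step 1 — compute v_13(x) by factoring powers of 13 out of the numerator and denominator: v_13(44/273) = -1. Step 2 — apply |x|_p = p^{-v_p(x)} = 13^{1} = 13.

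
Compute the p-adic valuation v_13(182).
v_13(182) = 1

v_13(n) is the largest exponent k such that 13^k divides n. Factor out: 182 = 13^1 · 14. (Sign doesn't affect v_p.) So v_13(182) = 1.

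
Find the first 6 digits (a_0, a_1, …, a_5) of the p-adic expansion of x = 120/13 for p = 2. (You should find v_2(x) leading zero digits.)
(a_0, …, a_5) = (0, 0, 0, 1, 1, 0)

v_2(120/13) = 3, so a_0 = ... = a_2 = 0. Factor out: x = 2^3 · u with u = 15/13 a unit in ℤ_2. Expand u iteratively via a_{v+i} = u_i mod 2, u_{i+1} = (u_i − a_{v+i})/2:
  u_0 = 15/13;  a_3 = 1;  u_1 = (u_0 − 1)/2 = 1/13
  u_1 = 1/13;  a_4 = 1;  u_2 = (u_1 − 1)/2 = -6/13
  u_2 = -6/13;  a_5 = 0;  u_3 = (u_2 − 0)/2 = -3/13
Digits: (0, 0, 0, 1, 1, 0).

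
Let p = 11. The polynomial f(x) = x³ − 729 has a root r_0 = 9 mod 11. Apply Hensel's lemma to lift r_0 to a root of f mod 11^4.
r_3 = 9 (mod 14641)

Hensel: r_{i+1} = r_i − f(r_i)/f′(r_i) mod 11^{i+2}, where f′(x) = 3x². Iterate:
  r_0 = 9 (mod 11)
  r_1 = 9 (mod 121)
  r_2 = 9 (mod 1331)
  r_3 = 9 (mod 14641)
Final: r = 9 with f(r) ≡ 0 mod 11^4.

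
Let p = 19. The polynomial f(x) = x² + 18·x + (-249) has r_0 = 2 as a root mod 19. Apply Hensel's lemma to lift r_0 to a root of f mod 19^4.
r_3 = 69143 (mod 130321)

Hensel: r_{i+1} = r_i − f(r_i)·(f′(r_i))^{-1} mod 19^{i+2}, f′(x) = 2x + 18. Iterate:
  r_0 = 2 (mod 19)
  r_1 = 192 (mod 361)
  r_2 = 553 (mod 6859)
  r_3 = 69143 (mod 130321)
Final: r = 69143 satisfies f(r) ≡ 0 mod 19^4.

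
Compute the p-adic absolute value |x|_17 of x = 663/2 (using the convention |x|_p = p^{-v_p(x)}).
|663/2|_17 = 1/17

Step 1 — compute v_17(x) by factoring powers of 17 out of the numerator and denominator: v_17(663/2) = 1. Step 2 — apply |x|_p = p^{-v_p(x)} = 17^{-1} = 1/17.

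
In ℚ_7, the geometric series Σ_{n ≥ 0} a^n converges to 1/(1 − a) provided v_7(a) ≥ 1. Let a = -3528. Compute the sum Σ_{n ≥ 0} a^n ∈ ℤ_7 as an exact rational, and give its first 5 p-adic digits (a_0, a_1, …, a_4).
Σ a^n = 1/(1 − a) = 1/3529;  first 5 digits = (1, 0, 5, 3, 2)

v_7(a) = 2 ≥ 1, so the series converges in ℤ_7 to 1/(1 − a) = 1/(1 − (-3528)) = 1/3529. Expand this rational in ℤ_7: compute digits iteratively via d_i = x_i mod 7, x_{i+1} = (x_i − d_i)/7. The first 5 digits are (1, 0, 5, 3, 2).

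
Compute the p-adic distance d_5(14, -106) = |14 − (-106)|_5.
d_5(14, -106) = 1/5

Step 1 — x − y = 14 − (-106) = 120. Step 2 — v_5(120) = 1 (factor: 120 = (5^1 · 24); the sign does not affect v_p). Step 3 — |x − y|_5 = 5^{-1} = 1/5.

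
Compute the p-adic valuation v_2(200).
v_2(200) = 3

v_2(n) is the largest exponent k such that 2^k divides n. Factor out: 200 = 2^3 · 25. (Sign doesn't affect v_p.) So v_2(200) = 3.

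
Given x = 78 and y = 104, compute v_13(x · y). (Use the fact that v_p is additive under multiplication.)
v_13(8112) = 2

v_p(x) = 1 (factor: 78 = 13^1 · 6); v_p(y) = 1 (factor: 104 = 13^1 · 8). Additivity: v_p(xy) = v_p(x) + v_p(y) = 1 + 1 = 2. (Direct check: xy = 8112 = 13^2 · (48).)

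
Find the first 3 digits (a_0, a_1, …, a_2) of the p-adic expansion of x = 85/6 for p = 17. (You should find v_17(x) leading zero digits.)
(a_0, …, a_2) = (0, 15, 2)

v_17(85/6) = 1, so a_0 = ... = a_0 = 0. Factor out: x = 17^1 · u with u = 5/6 a unit in ℤ_17. Expand u iteratively via a_{v+i} = u_i mod 17, u_{i+1} = (u_i − a_{v+i})/17:
  u_0 = 5/6;  a_1 = 15;  u_1 = (u_0 − 15)/17 = -5/6
  u_1 = -5/6;  a_2 = 2;  u_2 = (u_1 − 2)/17 = -1/6
Digits: (0, 15, 2).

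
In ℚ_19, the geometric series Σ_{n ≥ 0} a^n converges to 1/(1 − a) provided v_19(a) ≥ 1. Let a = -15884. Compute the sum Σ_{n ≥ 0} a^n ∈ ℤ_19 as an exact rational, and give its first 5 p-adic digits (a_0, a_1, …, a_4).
Σ a^n = 1/(1 − a) = 1/15885;  first 5 digits = (1, 0, 13, 16, 16)

v_19(a) = 2 ≥ 1, so the series converges in ℤ_19 to 1/(1 − a) = 1/(1 − (-15884)) = 1/15885. Expand this rational in ℤ_19: compute digits iteratively via d_i = x_i mod 19, x_{i+1} = (x_i − d_i)/19. The first 5 digits are (1, 0, 13, 16, 16).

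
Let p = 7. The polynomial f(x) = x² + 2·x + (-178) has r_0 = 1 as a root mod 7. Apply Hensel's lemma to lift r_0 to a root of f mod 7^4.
r_3 = 547 (mod 2401)

Hensel: r_{i+1} = r_i − f(r_i)·(f′(r_i))^{-1} mod 7^{i+2}, f′(x) = 2x + 2. Iterate:
  r_0 = 1 (mod 7)
  r_1 = 8 (mod 49)
  r_2 = 204 (mod 343)
  r_3 = 547 (mod 2401)
Final: r = 547 satisfies f(r) ≡ 0 mod 7^4.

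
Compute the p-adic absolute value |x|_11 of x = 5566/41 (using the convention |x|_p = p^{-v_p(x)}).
|5566/41|_11 = 1/121

Step 1 — compute v_11(x) by factoring powers of 11 out of the numerator and denominator: v_11(5566/41) = 2. Step 2 — apply |x|_p = p^{-v_p(x)} = 11^{-2} = 1/121.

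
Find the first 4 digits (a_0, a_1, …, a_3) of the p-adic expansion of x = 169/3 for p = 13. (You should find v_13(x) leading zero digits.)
(a_0, …, a_3) = (0, 0, 9, 8)

v_13(169/3) = 2, so a_0 = ... = a_1 = 0. Factor out: x = 13^2 · u with u = 1/3 a unit in ℤ_13. Expand u iteratively via a_{v+i} = u_i mod 13, u_{i+1} = (u_i − a_{v+i})/13:
  u_0 = 1/3;  a_2 = 9;  u_1 = (u_0 − 9)/13 = -2/3
  u_1 = -2/3;  a_3 = 8;  u_2 = (u_1 − 8)/13 = -2/3
Digits: (0, 0, 9, 8).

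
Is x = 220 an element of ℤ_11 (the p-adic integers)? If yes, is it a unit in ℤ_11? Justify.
x ∈ ℤ_11 but not a unit; v_11(x) = 1 > 0

ℤ_11 = {x ∈ ℚ_11 : v_11(x) ≥ 0} and ℤ_11^× = {x ∈ ℤ_11 : v_11(x) = 0}. Here v_11(220) = v_11(num) − v_11(den) = 1; compare against these criteria.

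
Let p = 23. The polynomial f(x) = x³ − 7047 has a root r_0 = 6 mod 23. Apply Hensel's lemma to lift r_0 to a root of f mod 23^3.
r_2 = 8401 (mod 12167)

Hensel: r_{i+1} = r_i − f(r_i)/f′(r_i) mod 23^{i+2}, where f′(x) = 3x². Iterate:
  r_0 = 6 (mod 23)
  r_1 = 466 (mod 529)
  r_2 = 8401 (mod 12167)
Final: r = 8401 with f(r) ≡ 0 mod 23^3.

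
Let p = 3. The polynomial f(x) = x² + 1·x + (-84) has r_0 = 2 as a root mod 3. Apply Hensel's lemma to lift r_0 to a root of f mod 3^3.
r_2 = 5 (mod 27)

Hensel: r_{i+1} = r_i − f(r_i)·(f′(r_i))^{-1} mod 3^{i+2}, f′(x) = 2x + 1. Iterate:
  r_0 = 2 (mod 3)
  r_1 = 5 (mod 9)
  r_2 = 5 (mod 27)
Final: r = 5 satisfies f(r) ≡ 0 mod 3^3.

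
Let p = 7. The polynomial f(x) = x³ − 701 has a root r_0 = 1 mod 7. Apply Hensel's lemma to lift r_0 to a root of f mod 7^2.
r_1 = 22 (mod 49)

Hensel: r_{i+1} = r_i − f(r_i)/f′(r_i) mod 7^{i+2}, where f′(x) = 3x². Iterate:
  r_0 = 1 (mod 7)
  r_1 = 22 (mod 49)
Final: r = 22 with f(r) ≡ 0 mod 7^2.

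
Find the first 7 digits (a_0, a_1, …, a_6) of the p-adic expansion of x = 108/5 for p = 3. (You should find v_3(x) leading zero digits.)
(a_0, …, a_6) = (0, 0, 0, 2, 2, 1, 0)

v_3(108/5) = 3, so a_0 = ... = a_2 = 0. Factor out: x = 3^3 · u with u = 4/5 a unit in ℤ_3. Expand u iteratively via a_{v+i} = u_i mod 3, u_{i+1} = (u_i − a_{v+i})/3:
  u_0 = 4/5;  a_3 = 2;  u_1 = (u_0 − 2)/3 = -2/5
  u_1 = -2/5;  a_4 = 2;  u_2 = (u_1 − 2)/3 = -4/5
  u_2 = -4/5;  a_5 = 1;  u_3 = (u_2 − 1)/3 = -3/5
  u_3 = -3/5;  a_6 = 0;  u_4 = (u_3 − 0)/3 = -1/5
Digits: (0, 0, 0, 2, 2, 1, 0).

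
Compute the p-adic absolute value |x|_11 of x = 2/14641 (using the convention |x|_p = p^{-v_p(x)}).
|2/14641|_11 = 14641

Step 1 — compute v_11(x) by factoring powers of 11 out of the numerator and denominator: v_11(2/14641) = -4. Step 2 — apply |x|_p = p^{-v_p(x)} = 11^{4} = 14641.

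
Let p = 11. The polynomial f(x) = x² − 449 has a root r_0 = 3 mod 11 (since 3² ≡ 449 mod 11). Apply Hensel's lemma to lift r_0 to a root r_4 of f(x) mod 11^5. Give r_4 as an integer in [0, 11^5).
r_4 = 123456 (mod 161051)

Hensel's recurrence: r_{i+1} = r_i − f(r_i)·(f′(r_i))^{-1} mod 11^{i+2}, with f′(x) = 2x. Iterate:
  r_0 = 3 (mod 11)
  r_1 = 36 (mod 121)
  r_2 = 1004 (mod 1331)
  r_3 = 6328 (mod 14641)
  r_4 = 123456 (mod 161051)
Final: r_4 = 123456, and one checks f(r_4) ≡ 0 mod 11^5.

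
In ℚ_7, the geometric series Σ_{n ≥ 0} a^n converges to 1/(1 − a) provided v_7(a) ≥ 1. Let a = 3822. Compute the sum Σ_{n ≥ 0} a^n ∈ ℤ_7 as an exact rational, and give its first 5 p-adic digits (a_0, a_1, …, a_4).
Σ a^n = 1/(1 − a) = -1/3821;  first 5 digits = (1, 0, 1, 4, 2)

v_7(a) = 2 ≥ 1, so the series converges in ℤ_7 to 1/(1 − a) = 1/(1 − 3822) = -1/3821. Expand this rational in ℤ_7: compute digits iteratively via d_i = x_i mod 7, x_{i+1} = (x_i − d_i)/7. The first 5 digits are (1, 0, 1, 4, 2).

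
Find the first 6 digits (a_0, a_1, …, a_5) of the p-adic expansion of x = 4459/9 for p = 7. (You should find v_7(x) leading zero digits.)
(a_0, …, a_5) = (0, 0, 0, 3, 6, 3)

v_7(4459/9) = 3, so a_0 = ... = a_2 = 0. Factor out: x = 7^3 · u with u = 13/9 a unit in ℤ_7. Expand u iteratively via a_{v+i} = u_i mod 7, u_{i+1} = (u_i − a_{v+i})/7:
  u_0 = 13/9;  a_3 = 3;  u_1 = (u_0 − 3)/7 = -2/9
  u_1 = -2/9;  a_4 = 6;  u_2 = (u_1 − 6)/7 = -8/9
  u_2 = -8/9;  a_5 = 3;  u_3 = (u_2 − 3)/7 = -5/9
Digits: (0, 0, 0, 3, 6, 3).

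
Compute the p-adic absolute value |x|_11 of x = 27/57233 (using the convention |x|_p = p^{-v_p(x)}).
|27/57233|_11 = 1331

Step 1 — compute v_11(x) by factoring powers of 11 out of the numerator and denominator: v_11(27/57233) = -3. Step 2 — apply |x|_p = p^{-v_p(x)} = 11^{3} = 1331.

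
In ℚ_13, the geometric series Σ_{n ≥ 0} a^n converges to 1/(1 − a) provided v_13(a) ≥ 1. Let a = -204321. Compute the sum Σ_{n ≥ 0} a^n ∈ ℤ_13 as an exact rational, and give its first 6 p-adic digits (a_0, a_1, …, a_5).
Σ a^n = 1/(1 − a) = 1/204322;  first 6 digits = (1, 0, 0, 11, 5, 12)

v_13(a) = 3 ≥ 1, so the series converges in ℤ_13 to 1/(1 − a) = 1/(1 − (-204321)) = 1/204322. Expand this rational in ℤ_13: compute digits iteratively via d_i = x_i mod 13, x_{i+1} = (x_i − d_i)/13. The first 6 digits are (1, 0, 0, 11, 5, 12).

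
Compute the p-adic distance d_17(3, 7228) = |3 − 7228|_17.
d_17(3, 7228) = 1/289

Step 1 — x − y = 3 − 7228 = -7225. Step 2 — v_17(-7225) = 2 (factor: -7225 = −(17^2 · 25); the sign does not affect v_p). Step 3 — |x − y|_17 = 17^{-2} = 1/289.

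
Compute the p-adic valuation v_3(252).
v_3(252) = 2

v_3(n) is the largest exponent k such that 3^k divides n. Factor out: 252 = 3^2 · 28. (Sign doesn't affect v_p.) So v_3(252) = 2.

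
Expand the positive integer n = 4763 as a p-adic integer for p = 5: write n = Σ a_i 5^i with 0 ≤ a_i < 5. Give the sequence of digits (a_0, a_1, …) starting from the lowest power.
(a_0, a_1, …) = (3, 2, 0, 3, 2, 1)

Repeated division by 5 gives the digits low-to-high: 4763 = 3 + 2·5^1 + 3·5^3 + 2·5^4 + 1·5^5. Digit sequence: (3, 2, 0, 3, 2, 1).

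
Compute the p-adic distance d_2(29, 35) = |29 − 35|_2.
d_2(29, 35) = 1/2

Step 1 — x − y = 29 − 35 = -6. Step 2 — v_2(-6) = 1 (factor: -6 = −(2^1 · 3); the sign does not affect v_p). Step 3 — |x − y|_2 = 2^{-1} = 1/2.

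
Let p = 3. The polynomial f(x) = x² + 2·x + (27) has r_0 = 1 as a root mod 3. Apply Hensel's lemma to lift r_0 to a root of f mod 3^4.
r_3 = 52 (mod 81)

Hensel: r_{i+1} = r_i − f(r_i)·(f′(r_i))^{-1} mod 3^{i+2}, f′(x) = 2x + 2. Iterate:
  r_0 = 1 (mod 3)
  r_1 = 7 (mod 9)
  r_2 = 25 (mod 27)
  r_3 = 52 (mod 81)
Final: r = 52 satisfies f(r) ≡ 0 mod 3^4.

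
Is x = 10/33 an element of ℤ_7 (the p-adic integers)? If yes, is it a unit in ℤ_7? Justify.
x ∈ ℤ_7^× (unit); v_7(x) = 0

ℤ_7 = {x ∈ ℚ_7 : v_7(x) ≥ 0} and ℤ_7^× = {x ∈ ℤ_7 : v_7(x) = 0}. Here v_7(10/33) = v_7(num) − v_7(den) = 0; compare against these criteria.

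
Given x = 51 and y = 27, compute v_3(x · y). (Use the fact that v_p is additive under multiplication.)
v_3(1377) = 4

v_p(x) = 1 (factor: 51 = 3^1 · 17); v_p(y) = 3 (factor: 27 = 3^3 · 1). Additivity: v_p(xy) = v_p(x) + v_p(y) = 1 + 3 = 4. (Direct check: xy = 1377 = 3^4 · (17).)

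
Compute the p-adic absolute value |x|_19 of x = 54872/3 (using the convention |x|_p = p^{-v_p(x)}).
|54872/3|_19 = 1/6859

Step 1 — compute v_19(x) by factoring powers of 19 out of the numerator and denominator: v_19(54872/3) = 3. Step 2 — apply |x|_p = p^{-v_p(x)} = 19^{-3} = 1/6859.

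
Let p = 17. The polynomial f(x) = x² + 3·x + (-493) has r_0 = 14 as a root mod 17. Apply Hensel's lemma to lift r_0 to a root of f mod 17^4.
r_3 = 75069 (mod 83521)

Hensel: r_{i+1} = r_i − f(r_i)·(f′(r_i))^{-1} mod 17^{i+2}, f′(x) = 2x + 3. Iterate:
  r_0 = 14 (mod 17)
  r_1 = 218 (mod 289)
  r_2 = 1374 (mod 4913)
  r_3 = 75069 (mod 83521)
Final: r = 75069 satisfies f(r) ≡ 0 mod 17^4.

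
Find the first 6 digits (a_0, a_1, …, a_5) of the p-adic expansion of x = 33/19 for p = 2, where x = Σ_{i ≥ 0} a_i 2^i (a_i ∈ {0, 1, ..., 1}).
(a_0, …, a_5) = (1, 1, 0, 1, 1, 1)

v_2(33/19) = 0 (numerator and denominator both coprime to 2), so x ∈ ℤ_2^×. Compute digits iteratively via a_i = x_i mod 2, x_{i+1} = (x_i − a_i)/2, with x_0 = x:
  x_0 = 33/19;  a_0 = 1;  x_1 = (x_0 − 1)/2 = 7/19
  x_1 = 7/19;  a_1 = 1;  x_2 = (x_1 − 1)/2 = -6/19
  x_2 = -6/19;  a_2 = 0;  x_3 = (x_2 − 0)/2 = -3/19
  x_3 = -3/19;  a_3 = 1;  x_4 = (x_3 − 1)/2 = -11/19
  x_4 = -11/19;  a_4 = 1;  x_5 = (x_4 − 1)/2 = -15/19
  x_5 = -15/19;  a_5 = 1;  x_6 = (x_5 − 1)/2 = -17/19
Digits: (1, 1, 0, 1, 1, 1).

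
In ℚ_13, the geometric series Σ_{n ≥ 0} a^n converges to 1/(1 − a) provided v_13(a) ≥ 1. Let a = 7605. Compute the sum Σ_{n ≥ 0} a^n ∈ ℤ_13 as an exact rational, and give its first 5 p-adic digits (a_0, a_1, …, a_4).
Σ a^n = 1/(1 − a) = -1/7604;  first 5 digits = (1, 0, 6, 3, 10)

v_13(a) = 2 ≥ 1, so the series converges in ℤ_13 to 1/(1 − a) = 1/(1 − 7605) = -1/7604. Expand this rational in ℤ_13: compute digits iteratively via d_i = x_i mod 13, x_{i+1} = (x_i − d_i)/13. The first 5 digits are (1, 0, 6, 3, 10).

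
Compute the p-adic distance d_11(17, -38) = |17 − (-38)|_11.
d_11(17, -38) = 1/11

Step 1 — x − y = 17 − (-38) = 55. Step 2 — v_11(55) = 1 (factor: 55 = (11^1 · 5); the sign does not affect v_p). Step 3 — |x − y|_11 = 11^{-1} = 1/11.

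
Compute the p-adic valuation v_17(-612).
v_17(-612) = 1

v_17(n) is the largest exponent k such that 17^k divides n. Factor out: -612 = -17^1 · 36. (Sign doesn't affect v_p.) So v_17(-612) = 1.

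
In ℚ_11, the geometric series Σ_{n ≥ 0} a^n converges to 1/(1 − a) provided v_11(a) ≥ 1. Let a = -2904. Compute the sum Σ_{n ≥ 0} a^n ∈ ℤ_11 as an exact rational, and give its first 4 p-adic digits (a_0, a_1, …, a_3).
Σ a^n = 1/(1 − a) = 1/2905;  first 4 digits = (1, 0, 9, 8)

v_11(a) = 2 ≥ 1, so the series converges in ℤ_11 to 1/(1 − a) = 1/(1 − (-2904)) = 1/2905. Expand this rational in ℤ_11: compute digits iteratively via d_i = x_i mod 11, x_{i+1} = (x_i − d_i)/11. The first 4 digits are (1, 0, 9, 8).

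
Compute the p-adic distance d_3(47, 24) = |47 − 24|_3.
d_3(47, 24) = 1

Step 1 — x − y = 47 − 24 = 23. Step 2 — v_3(23) = 0 (factor: 23 = (3^0 · 23); the sign does not affect v_p). Step 3 — |x − y|_3 = 3^{0} = 1.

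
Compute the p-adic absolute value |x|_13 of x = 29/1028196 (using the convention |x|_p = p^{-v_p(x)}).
|29/1028196|_13 = 28561

Step 1 — compute v_13(x) by factoring powers of 13 out of the numerator and denominator: v_13(29/1028196) = -4. Step 2 — apply |x|_p = p^{-v_p(x)} = 13^{4} = 28561.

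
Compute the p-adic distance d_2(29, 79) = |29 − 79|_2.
d_2(29, 79) = 1/2

Step 1 — x − y = 29 − 79 = -50. Step 2 — v_2(-50) = 1 (factor: -50 = −(2^1 · 25); the sign does not affect v_p). Step 3 — |x − y|_2 = 2^{-1} = 1/2.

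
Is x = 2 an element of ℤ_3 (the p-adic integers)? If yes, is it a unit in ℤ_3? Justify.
x ∈ ℤ_3^× (unit); v_3(x) = 0

ℤ_3 = {x ∈ ℚ_3 : v_3(x) ≥ 0} and ℤ_3^× = {x ∈ ℤ_3 : v_3(x) = 0}. Here v_3(2) = v_3(num) − v_3(den) = 0; compare against these criteria.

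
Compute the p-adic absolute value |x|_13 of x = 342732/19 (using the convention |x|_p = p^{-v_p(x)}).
|342732/19|_13 = 1/28561

Step 1 — compute v_13(x) by factoring powers of 13 out of the numerator and denominator: v_13(342732/19) = 4. Step 2 — apply |x|_p = p^{-v_p(x)} = 13^{-4} = 1/28561.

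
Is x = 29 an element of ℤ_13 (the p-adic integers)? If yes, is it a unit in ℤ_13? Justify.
x ∈ ℤ_13^× (unit); v_13(x) = 0

ℤ_13 = {x ∈ ℚ_13 : v_13(x) ≥ 0} and ℤ_13^× = {x ∈ ℤ_13 : v_13(x) = 0}. Here v_13(29) = v_13(num) − v_13(den) = 0; compare against these criteria.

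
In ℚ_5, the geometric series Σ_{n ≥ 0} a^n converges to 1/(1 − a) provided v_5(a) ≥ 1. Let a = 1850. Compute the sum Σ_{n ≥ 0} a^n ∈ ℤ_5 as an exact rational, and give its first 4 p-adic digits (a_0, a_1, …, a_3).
Σ a^n = 1/(1 − a) = -1/1849;  first 4 digits = (1, 0, 4, 4)

v_5(a) = 2 ≥ 1, so the series converges in ℤ_5 to 1/(1 − a) = 1/(1 − 1850) = -1/1849. Expand this rational in ℤ_5: compute digits iteratively via d_i = x_i mod 5, x_{i+1} = (x_i − d_i)/5. The first 4 digits are (1, 0, 4, 4).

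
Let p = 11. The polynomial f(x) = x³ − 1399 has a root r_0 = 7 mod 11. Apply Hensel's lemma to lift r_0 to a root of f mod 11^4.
r_3 = 2933 (mod 14641)

Hensel: r_{i+1} = r_i − f(r_i)/f′(r_i) mod 11^{i+2}, where f′(x) = 3x². Iterate:
  r_0 = 7 (mod 11)
  r_1 = 29 (mod 121)
  r_2 = 271 (mod 1331)
  r_3 = 2933 (mod 14641)
Final: r = 2933 with f(r) ≡ 0 mod 11^4.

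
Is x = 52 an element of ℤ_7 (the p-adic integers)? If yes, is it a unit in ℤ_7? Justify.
x ∈ ℤ_7^× (unit); v_7(x) = 0

ℤ_7 = {x ∈ ℚ_7 : v_7(x) ≥ 0} and ℤ_7^× = {x ∈ ℤ_7 : v_7(x) = 0}. Here v_7(52) = v_7(num) − v_7(den) = 0; compare against these criteria.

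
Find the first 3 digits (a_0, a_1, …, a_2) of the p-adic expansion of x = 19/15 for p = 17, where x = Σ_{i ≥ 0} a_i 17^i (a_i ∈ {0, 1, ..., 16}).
(a_0, …, a_2) = (16, 15, 7)

v_17(19/15) = 0 (numerator and denominator both coprime to 17), so x ∈ ℤ_17^×. Compute digits iteratively via a_i = x_i mod 17, x_{i+1} = (x_i − a_i)/17, with x_0 = x:
  x_0 = 19/15;  a_0 = 16;  x_1 = (x_0 − 16)/17 = -13/15
  x_1 = -13/15;  a_1 = 15;  x_2 = (x_1 − 15)/17 = -14/15
  x_2 = -14/15;  a_2 = 7;  x_3 = (x_2 − 7)/17 = -7/15
Digits: (16, 15, 7).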